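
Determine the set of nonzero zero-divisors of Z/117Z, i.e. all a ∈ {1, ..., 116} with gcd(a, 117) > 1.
An element a ∈ Z/117Z (with a ≠ 0) is a zero-divisor iff gcd(a, 117) > 1 (because a is a unit precisely when gcd(a, n) = 1, and in Z/nZ every nonzero, non-unit element is a zero-divisor). Scan a = 1, ..., 116 and keep those with gcd(a, 117) > 1:
  gcd(3, 117) = 3, gcd(6, 117) = 3, gcd(9, 117) = 9, gcd(12, 117) = 3, gcd(13, 117) = 13, gcd(15, 117) = 3, gcd(18, 117) = 9, gcd(21, 117) = 3, gcd(24, 117) = 3, gcd(26, 117) = 13, gcd(27, 117) = 9, gcd(30, 117) = 3, gcd(33, 117) = 3, gcd(36, 117) = 9, gcd(39, 117) = 39, gcd(42, 117) = 3, gcd(45, 117) = 9, gcd(48, 117) = 3, gcd(51, 117) = 3, gcd(52, 117) = 13, gcd(54, 117) = 9, gcd(57, 117) = 3, gcd(60, 117) = 3, gcd(63, 117) = 9, gcd(65, 117) = 13, gcd(66, 117) = 3, gcd(69, 117) = 3, gcd(72, 117) = 9, gcd(75, 117) = 3, gcd(78, 117) = 39, gcd(81, 117) = 9, gcd(84, 117) = 3, gcd(87, 117) = 3, gcd(90, 117) = 9, gcd(91, 117) = 13, gcd(93, 117) = 3, gcd(96, 117) = 3, gcd(99, 117) = 9, gcd(102, 117) = 3, gcd(104, 117) = 13, gcd(105, 117) = 3, gcd(108, 117) = 9, gcd(111, 117) = 3, gcd(114, 117) = 3.
All other a ∈ {1, ..., 116} have gcd(a, 117) = 1 and are units. So the nonzero zero-divisors are exactly the 44 values of a appearing in this scan.

Final answer: nonzero zero-divisors of Z/117Z = {3, 6, 9, 12, 13, 15, 18, 21, 24, 26, 27, 30, 33, 36, 39, 42, 45, 48, 51, 52, 54, 57, 60, 63, 65, 66, 69, 72, 75, 78, 81, 84, 87, 90, 91, 93, 96, 99, 102, 104, 105, 108, 111, 114}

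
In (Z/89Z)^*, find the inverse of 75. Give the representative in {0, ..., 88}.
75^(−1) ≡ 19 (mod 89)

Apply the extended Euclidean algorithm to (89, 75), tracking rows (r, s, t) with s·89 + t·75 = r. Each division r_prev = q·r_cur + r_new produces the new row as (previous row) − q·(current row):
  row A: (89, 1, 0)   [1·89 + 0·75 = 89]
  row B: (75, 0, 1)   [0·89 + 1·75 = 75]
  89 = 1·75 + 14   → row C = row A − 1·row B = (14, 1, −1)   [check: 1·89 − 1·75 = 14]
  75 = 5·14 + 5   → row D = row B − 5·row C = (5, −5, 6)   [check: −5·89 + 6·75 = 5]
  14 = 2·5 + 4   → row E = row C − 2·row D = (4, 11, −13)   [check: 11·89 − 13·75 = 4]
  5 = 1·4 + 1   → row F = row D − 1·row E = (1, −16, 19)   [check: −16·89 + 19·75 = 1]
  4 = 4·1 + 0   → remainder 0, stop. gcd = 1 (last nonzero row F).
The gcd is 1, so 75 is invertible mod 89. The last nonzero row gives −16·89 + 19·75 = 1, so t = 19. So 75^(−1) ≡ 19 (mod 89). Verify: 75 · 19 = 1425 ≡ 1 (mod 89). ✓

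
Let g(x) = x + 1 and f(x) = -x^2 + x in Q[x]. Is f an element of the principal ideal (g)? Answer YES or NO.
NO

In Q[x] the ideal (g) consists of all multiples of g, so f ∈ (g) iff g | f, i.e. iff the remainder of f on division by g is 0. Divide f by g (g is monic, so eliminate the leading term of the running remainder at each step):
  leading term -x^2: subtract (-x)·g(x) = -x^2 - x, leaving 2·x
  leading term 2·x: subtract (2)·g(x) = 2·x + 2, leaving -2
The remainder r(x) = -2 ≠ 0 (and deg r < deg g), so g ∤ f, i.e. f ∉ (g).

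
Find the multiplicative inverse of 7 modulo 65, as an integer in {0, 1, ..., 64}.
Apply the extended Euclidean algorithm to (65, 7), tracking rows (r, s, t) with s·65 + t·7 = r. Each division r_prev = q·r_cur + r_new produces the new row as (previous row) − q·(current row):
  row A: (65, 1, 0)   [1·65 + 0·7 = 65]
  row B: (7, 0, 1)   [0·65 + 1·7 = 7]
  65 = 9·7 + 2   → row C = row A − 9·row B = (2, 1, −9)   [check: 1·65 − 9·7 = 2]
  7 = 3·2 + 1   → row D = row B − 3·row C = (1, −3, 28)   [check: −3·65 + 28·7 = 1]
  2 = 2·1 + 0   → remainder 0, stop. gcd = 1 (last nonzero row D).
The gcd is 1, so 7 is invertible mod 65. The last nonzero row gives −3·65 + 28·7 = 1, so t = 28. So 7^(−1) ≡ 28 (mod 65). Verify: 7 · 28 = 196 ≡ 1 (mod 65). ✓

Final answer: 7^(−1) ≡ 28 (mod 65)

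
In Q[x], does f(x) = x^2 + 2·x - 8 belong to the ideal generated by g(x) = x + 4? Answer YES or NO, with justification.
In Q[x] the ideal (g) consists of all multiples of g, so f ∈ (g) iff g | f, i.e. iff the remainder of f on division by g is 0. Divide f by g (g is monic, so eliminate the leading term of the running remainder at each step):
  leading term x^2: subtract (x)·g(x) = x^2 + 4·x, leaving -2·x - 8
  leading term -2·x: subtract (-2)·g(x) = -2·x - 8, leaving 0
The remainder is 0, so f(x) = g(x) · h(x) with h(x) = x - 2. Hence g | f, i.e. f ∈ (g).

Final answer: YES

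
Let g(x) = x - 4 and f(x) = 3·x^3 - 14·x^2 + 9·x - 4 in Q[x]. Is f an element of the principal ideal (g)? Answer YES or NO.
YES

In Q[x] the ideal (g) consists of all multiples of g, so f ∈ (g) iff g | f, i.e. iff the remainder of f on division by g is 0. Divide f by g (g is monic, so eliminate the leading term of the running remainder at each step):
  leading term 3·x^3: subtract (3·x^2)·g(x) = 3·x^3 - 12·x^2, leaving -2·x^2 + 9·x - 4
  leading term -2·x^2: subtract (-2·x)·g(x) = -2·x^2 + 8·x, leaving x - 4
  leading term x: subtract (1)·g(x) = x - 4, leaving 0
The remainder is 0, so f(x) = g(x) · h(x) with h(x) = 3·x^2 - 2·x + 1. Hence g | f, i.e. f ∈ (g).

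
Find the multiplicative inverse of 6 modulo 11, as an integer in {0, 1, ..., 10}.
6^(−1) ≡ 2 (mod 11)

Apply the extended Euclidean algorithm to (11, 6), tracking rows (r, s, t) with s·11 + t·6 = r. Each division r_prev = q·r_cur + r_new produces the new row as (previous row) − q·(current row):
  row A: (11, 1, 0)   [1·11 + 0·6 = 11]
  row B: (6, 0, 1)   [0·11 + 1·6 = 6]
  11 = 1·6 + 5   → row C = row A − 1·row B = (5, 1, −1)   [check: 1·11 − 1·6 = 5]
  6 = 1·5 + 1   → row D = row B − 1·row C = (1, −1, 2)   [check: −1·11 + 2·6 = 1]
  5 = 5·1 + 0   → remainder 0, stop. gcd = 1 (last nonzero row D).
The gcd is 1, so 6 is invertible mod 11. The last nonzero row gives −1·11 + 2·6 = 1, so t = 2. So 6^(−1) ≡ 2 (mod 11). Verify: 6 · 2 = 12 ≡ 1 (mod 11). ✓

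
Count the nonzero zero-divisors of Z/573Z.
In Z/573Z each nonzero element is either a unit (gcd with 573 is 1) or a zero-divisor (gcd > 1). The number of units is φ(573): factorise 573 = 3 · 191, so φ(573) = (3 − 1) · (191 − 1) = 2 · 190 = 380. The nonzero elements number 573 − 1 = 572. Hence the nonzero zero-divisors number 572 − 380 = 192.

Final answer: Z/573Z has 192 nonzero zero-divisors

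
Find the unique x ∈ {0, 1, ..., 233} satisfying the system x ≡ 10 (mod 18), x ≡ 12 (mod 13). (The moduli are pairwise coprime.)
x ≡ 64 (mod 234); the representative in [0, 234) is 64

The moduli 18, 13 are pairwise coprime, so by the CRT there is a unique solution mod 18·13 = 234.
Solve by successive substitution. Start with x ≡ 10 (mod 18).
  Combine with x ≡ 12 (mod 13): write x = 10 + 18·t and require 10 + 18·t ≡ 12 (mod 13), i.e. 18·t ≡ 12 − 10 ≡ 2 (mod 13). Since 18^(−1) ≡ 8 (mod 13) (18 ≡ 5 (mod 13)), t ≡ 8·2 ≡ 3 (mod 13). So x ≡ 10 + 18·3 = 64 (mod 234).
Unique solution in [0, 234): x = 64.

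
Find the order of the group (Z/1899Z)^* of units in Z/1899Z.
(Z/1899Z)^* consists of the classes a with gcd(a, 1899) = 1, so its order is φ(1899). φ is multiplicative, with φ(p^e) = p^e − p^(e−1). Factorise 1899 = 3^2 · 211. Then
  φ(1899) = (3^2 − 3^1) · (211 − 1) = 6 · 210 = 1260.
Thus |(Z/1899Z)^*| = 1260.

Final answer: |(Z/1899Z)^*| = 1260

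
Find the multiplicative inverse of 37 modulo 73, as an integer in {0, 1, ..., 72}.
Apply the extended Euclidean algorithm to (73, 37), tracking rows (r, s, t) with s·73 + t·37 = r. Each division r_prev = q·r_cur + r_new produces the new row as (previous row) − q·(current row):
  row A: (73, 1, 0)   [1·73 + 0·37 = 73]
  row B: (37, 0, 1)   [0·73 + 1·37 = 37]
  73 = 1·37 + 36   → row C = row A − 1·row B = (36, 1, −1)   [check: 1·73 − 1·37 = 36]
  37 = 1·36 + 1   → row D = row B − 1·row C = (1, −1, 2)   [check: −1·73 + 2·37 = 1]
  36 = 36·1 + 0   → remainder 0, stop. gcd = 1 (last nonzero row D).
The gcd is 1, so 37 is invertible mod 73. The last nonzero row gives −1·73 + 2·37 = 1, so t = 2. So 37^(−1) ≡ 2 (mod 73). Verify: 37 · 2 = 74 ≡ 1 (mod 73). ✓

Final answer: 37^(−1) ≡ 2 (mod 73)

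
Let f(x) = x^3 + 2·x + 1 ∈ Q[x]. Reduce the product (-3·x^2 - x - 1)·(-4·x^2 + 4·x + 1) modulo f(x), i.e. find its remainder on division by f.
First multiply in Q[x] without reducing: a · b = 12·x^4 - 8·x^3 - 3·x^2 - 5·x - 1. Now divide by f(x) = x^3 + 2·x + 1, eliminating the leading term at each step:
  leading term 12·x^4: subtract (12·x)·f(x) = 12·x^4 + 24·x^2 + 12·x, leaving -8·x^3 - 27·x^2 - 17·x - 1
  leading term -8·x^3: subtract (-8)·f(x) = -8·x^3 - 16·x - 8, leaving -27·x^2 - x + 7
The degree is now < 3, so this is the remainder. Hence a · b ≡ -27·x^2 - x + 7 in Q[x]/(f).

Final answer: a · b ≡ -27·x^2 - x + 7 (mod f(x))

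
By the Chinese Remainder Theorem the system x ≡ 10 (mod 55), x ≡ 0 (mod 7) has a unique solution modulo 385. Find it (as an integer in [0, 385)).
The moduli 55, 7 are pairwise coprime, so by the CRT there is a unique solution mod 55·7 = 385.
Solve by successive substitution. Start with x ≡ 10 (mod 55).
  Combine with x ≡ 0 (mod 7): write x = 10 + 55·t and require 10 + 55·t ≡ 0 (mod 7), i.e. 55·t ≡ 0 − 10 ≡ 4 (mod 7). Since 55^(−1) ≡ 6 (mod 7) (55 ≡ 6 (mod 7)), t ≡ 6·4 ≡ 3 (mod 7). So x ≡ 10 + 55·3 = 175 (mod 385).
Unique solution in [0, 385): x = 175.

Final answer: x ≡ 175 (mod 385); the representative in [0, 385) is 175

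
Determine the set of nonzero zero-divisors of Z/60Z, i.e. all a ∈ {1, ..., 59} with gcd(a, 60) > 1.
nonzero zero-divisors of Z/60Z = {2, 3, 4, 5, 6, 8, 9, 10, 12, 14, 15, 16, 18, 20, 21, 22, 24, 25, 26, 27, 28, 30, 32, 33, 34, 35, 36, 38, 39, 40, 42, 44, 45, 46, 48, 50, 51, 52, 54, 55, 56, 57, 58}

An element a ∈ Z/60Z (with a ≠ 0) is a zero-divisor iff gcd(a, 60) > 1 (because a is a unit precisely when gcd(a, n) = 1, and in Z/nZ every nonzero, non-unit element is a zero-divisor). Scan a = 1, ..., 59 and keep those with gcd(a, 60) > 1:
  gcd(2, 60) = 2, gcd(3, 60) = 3, gcd(4, 60) = 4, gcd(5, 60) = 5, gcd(6, 60) = 6, gcd(8, 60) = 4, gcd(9, 60) = 3, gcd(10, 60) = 10, gcd(12, 60) = 12, gcd(14, 60) = 2, gcd(15, 60) = 15, gcd(16, 60) = 4, gcd(18, 60) = 6, gcd(20, 60) = 20, gcd(21, 60) = 3, gcd(22, 60) = 2, gcd(24, 60) = 12, gcd(25, 60) = 5, gcd(26, 60) = 2, gcd(27, 60) = 3, gcd(28, 60) = 4, gcd(30, 60) = 30, gcd(32, 60) = 4, gcd(33, 60) = 3, gcd(34, 60) = 2, gcd(35, 60) = 5, gcd(36, 60) = 12, gcd(38, 60) = 2, gcd(39, 60) = 3, gcd(40, 60) = 20, gcd(42, 60) = 6, gcd(44, 60) = 4, gcd(45, 60) = 15, gcd(46, 60) = 2, gcd(48, 60) = 12, gcd(50, 60) = 10, gcd(51, 60) = 3, gcd(52, 60) = 4, gcd(54, 60) = 6, gcd(55, 60) = 5, gcd(56, 60) = 4, gcd(57, 60) = 3, gcd(58, 60) = 2.
All other a ∈ {1, ..., 59} have gcd(a, 60) = 1 and are units. So the nonzero zero-divisors are exactly the 43 values of a appearing in this scan.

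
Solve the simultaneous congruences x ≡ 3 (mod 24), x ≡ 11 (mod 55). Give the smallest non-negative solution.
x ≡ 891 (mod 1320); the representative in [0, 1320) is 891

The moduli 24, 55 are pairwise coprime, so by the CRT there is a unique solution mod 24·55 = 1320.
Solve by successive substitution. Start with x ≡ 3 (mod 24).
  Combine with x ≡ 11 (mod 55): write x = 3 + 24·t and require 3 + 24·t ≡ 11 (mod 55), i.e. 24·t ≡ 11 − 3 ≡ 8 (mod 55). Since 24^(−1) ≡ 39 (mod 55), t ≡ 39·8 ≡ 37 (mod 55). So x ≡ 3 + 24·37 = 891 (mod 1320).
Unique solution in [0, 1320): x = 891.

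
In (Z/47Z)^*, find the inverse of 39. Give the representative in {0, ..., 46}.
Apply the extended Euclidean algorithm to (47, 39), tracking rows (r, s, t) with s·47 + t·39 = r. Each division r_prev = q·r_cur + r_new produces the new row as (previous row) − q·(current row):
  row A: (47, 1, 0)   [1·47 + 0·39 = 47]
  row B: (39, 0, 1)   [0·47 + 1·39 = 39]
  47 = 1·39 + 8   → row C = row A − 1·row B = (8, 1, −1)   [check: 1·47 − 1·39 = 8]
  39 = 4·8 + 7   → row D = row B − 4·row C = (7, −4, 5)   [check: −4·47 + 5·39 = 7]
  8 = 1·7 + 1   → row E = row C − 1·row D = (1, 5, −6)   [check: 5·47 − 6·39 = 1]
  7 = 7·1 + 0   → remainder 0, stop. gcd = 1 (last nonzero row E).
The gcd is 1, so 39 is invertible mod 47. The last nonzero row gives 5·47 − 6·39 = 1, so t = −6. So 39^(−1) ≡ −6 ≡ 41 (mod 47). Verify: 39 · 41 = 1599 ≡ 1 (mod 47). ✓

Final answer: 39^(−1) ≡ 41 (mod 47)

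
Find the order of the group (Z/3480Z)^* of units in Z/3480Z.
|(Z/3480Z)^*| = 896

(Z/3480Z)^* consists of the classes a with gcd(a, 3480) = 1, so its order is φ(3480). φ is multiplicative, with φ(p^e) = p^e − p^(e−1). Factorise 3480 = 2^3 · 3 · 5 · 29. Then
  φ(3480) = (2^3 − 2^2) · (3 − 1) · (5 − 1) · (29 − 1) = 4 · 2 · 4 · 28 = 896.
Thus |(Z/3480Z)^*| = 896.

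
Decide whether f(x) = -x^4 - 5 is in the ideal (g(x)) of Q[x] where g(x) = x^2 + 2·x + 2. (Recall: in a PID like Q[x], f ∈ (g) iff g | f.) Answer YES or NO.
In Q[x] the ideal (g) consists of all multiples of g, so f ∈ (g) iff g | f, i.e. iff the remainder of f on division by g is 0. Divide f by g (g is monic, so eliminate the leading term of the running remainder at each step):
  leading term -x^4: subtract (-x^2)·g(x) = -x^4 - 2·x^3 - 2·x^2, leaving 2·x^3 + 2·x^2 - 5
  leading term 2·x^3: subtract (2·x)·g(x) = 2·x^3 + 4·x^2 + 4·x, leaving -2·x^2 - 4·x - 5
  leading term -2·x^2: subtract (-2)·g(x) = -2·x^2 - 4·x - 4, leaving -1
The remainder r(x) = -1 ≠ 0 (and deg r < deg g), so g ∤ f, i.e. f ∉ (g).

Final answer: NO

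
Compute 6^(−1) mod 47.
6^(−1) ≡ 8 (mod 47)

Apply the extended Euclidean algorithm to (47, 6), tracking rows (r, s, t) with s·47 + t·6 = r. Each division r_prev = q·r_cur + r_new produces the new row as (previous row) − q·(current row):
  row A: (47, 1, 0)   [1·47 + 0·6 = 47]
  row B: (6, 0, 1)   [0·47 + 1·6 = 6]
  47 = 7·6 + 5   → row C = row A − 7·row B = (5, 1, −7)   [check: 1·47 − 7·6 = 5]
  6 = 1·5 + 1   → row D = row B − 1·row C = (1, −1, 8)   [check: −1·47 + 8·6 = 1]
  5 = 5·1 + 0   → remainder 0, stop. gcd = 1 (last nonzero row D).
The gcd is 1, so 6 is invertible mod 47. The last nonzero row gives −1·47 + 8·6 = 1, so t = 8. So 6^(−1) ≡ 8 (mod 47). Verify: 6 · 8 = 48 ≡ 1 (mod 47). ✓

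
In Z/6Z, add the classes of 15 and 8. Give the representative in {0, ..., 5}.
5

Reduce the summands first: 15 ≡ 3, 8 ≡ 2 (mod 6), so 15 + 8 ≡ 3 + 2 (mod 6). 3 + 2 = 5; 5 = 0·6 + 5, so (15 + 8) mod 6 = 5.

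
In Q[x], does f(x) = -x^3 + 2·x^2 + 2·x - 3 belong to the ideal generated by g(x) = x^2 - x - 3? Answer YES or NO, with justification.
In Q[x] the ideal (g) consists of all multiples of g, so f ∈ (g) iff g | f, i.e. iff the remainder of f on division by g is 0. Divide f by g (g is monic, so eliminate the leading term of the running remainder at each step):
  leading term -x^3: subtract (-x)·g(x) = -x^3 + x^2 + 3·x, leaving x^2 - x - 3
  leading term x^2: subtract (1)·g(x) = x^2 - x - 3, leaving 0
The remainder is 0, so f(x) = g(x) · h(x) with h(x) = 1 - x. Hence g | f, i.e. f ∈ (g).

Final answer: YES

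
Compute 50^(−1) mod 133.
50^(−1) ≡ 8 (mod 133)

Apply the extended Euclidean algorithm to (133, 50), tracking rows (r, s, t) with s·133 + t·50 = r. Each division r_prev = q·r_cur + r_new produces the new row as (previous row) − q·(current row):
  row A: (133, 1, 0)   [1·133 + 0·50 = 133]
  row B: (50, 0, 1)   [0·133 + 1·50 = 50]
  133 = 2·50 + 33   → row C = row A − 2·row B = (33, 1, −2)   [check: 1·133 − 2·50 = 33]
  50 = 1·33 + 17   → row D = row B − 1·row C = (17, −1, 3)   [check: −1·133 + 3·50 = 17]
  33 = 1·17 + 16   → row E = row C − 1·row D = (16, 2, −5)   [check: 2·133 − 5·50 = 16]
  17 = 1·16 + 1   → row F = row D − 1·row E = (1, −3, 8)   [check: −3·133 + 8·50 = 1]
  16 = 16·1 + 0   → remainder 0, stop. gcd = 1 (last nonzero row F).
The gcd is 1, so 50 is invertible mod 133. The last nonzero row gives −3·133 + 8·50 = 1, so t = 8. So 50^(−1) ≡ 8 (mod 133). Verify: 50 · 8 = 400 ≡ 1 (mod 133). ✓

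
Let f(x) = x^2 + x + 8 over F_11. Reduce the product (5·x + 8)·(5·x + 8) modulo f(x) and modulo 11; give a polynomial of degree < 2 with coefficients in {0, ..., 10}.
a · b ≡ 7 (mod f(x))

Multiply as integer polynomials: a · b = 25·x^2 + 80·x + 64. Reducing coefficients mod 11: a · b ≡ 3·x^2 + 3·x + 9. Now divide by f(x) = x^2 + x + 8 in F_11[x], eliminating the leading term at each step:
  leading term 3·x^2: subtract (3)·f(x) = 3·x^2 + 3·x + 2, leaving 7 (coefficients mod 11)
The degree is now < 2, so this is the remainder. Hence a · b ≡ 7 in F_11[x]/(f).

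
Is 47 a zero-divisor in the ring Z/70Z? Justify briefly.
NO

gcd(47, 70) = 1, so 47 is a unit in Z/70Z (it has a multiplicative inverse). A unit cannot be a zero-divisor: if 47·b ≡ 0 then multiplying both sides by 47^(−1) gives b ≡ 0. So 47 is not a zero-divisor.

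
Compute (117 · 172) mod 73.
Reduce the factors first: 117 ≡ 44, 172 ≡ 26 (mod 73), so 117 · 172 ≡ 44 · 26 (mod 73). 44 · 26 = 1144. Dividing by 73: 1144 = 15·73 + 49. So (117 · 172) mod 73 = 49.

Final answer: 49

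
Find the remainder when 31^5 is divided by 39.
Use repeated squaring. Binary(5) = 101. Walk through the bits of the exponent 5 left-to-right: at each bit after the leading one, square the running value, then multiply by 31 if the bit is 1 (always reducing mod 39):
  bit 1 = 1 (leading): start with 31.
  bit 2 = 0: square 31^2 = 961 ≡ 25 (mod 39).
  bit 3 = 1: square 25^2 = 625 ≡ 1; bit is 1, so multiply 1·31 = 31 (mod 39).
Final value: 31^5 ≡ 31 (mod 39).

Final answer: 31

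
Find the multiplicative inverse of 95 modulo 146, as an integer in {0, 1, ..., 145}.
Apply the extended Euclidean algorithm to (146, 95), tracking rows (r, s, t) with s·146 + t·95 = r. Each division r_prev = q·r_cur + r_new produces the new row as (previous row) − q·(current row):
  row A: (146, 1, 0)   [1·146 + 0·95 = 146]
  row B: (95, 0, 1)   [0·146 + 1·95 = 95]
  146 = 1·95 + 51   → row C = row A − 1·row B = (51, 1, −1)   [check: 1·146 − 1·95 = 51]
  95 = 1·51 + 44   → row D = row B − 1·row C = (44, −1, 2)   [check: −1·146 + 2·95 = 44]
  51 = 1·44 + 7   → row E = row C − 1·row D = (7, 2, −3)   [check: 2·146 − 3·95 = 7]
  44 = 6·7 + 2   → row F = row D − 6·row E = (2, −13, 20)   [check: −13·146 + 20·95 = 2]
  7 = 3·2 + 1   → row G = row E − 3·row F = (1, 41, −63)   [check: 41·146 − 63·95 = 1]
  2 = 2·1 + 0   → remainder 0, stop. gcd = 1 (last nonzero row G).
The gcd is 1, so 95 is invertible mod 146. The last nonzero row gives 41·146 − 63·95 = 1, so t = −63. So 95^(−1) ≡ −63 ≡ 83 (mod 146). Verify: 95 · 83 = 7885 ≡ 1 (mod 146). ✓

Final answer: 95^(−1) ≡ 83 (mod 146)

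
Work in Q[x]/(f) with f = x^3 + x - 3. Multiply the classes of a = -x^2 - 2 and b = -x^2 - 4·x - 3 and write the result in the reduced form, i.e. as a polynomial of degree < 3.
First multiply in Q[x] without reducing: a · b = x^4 + 4·x^3 + 5·x^2 + 8·x + 6. Now divide by f(x) = x^3 + x - 3, eliminating the leading term at each step:
  leading term x^4: subtract (x)·f(x) = x^4 + x^2 - 3·x, leaving 4·x^3 + 4·x^2 + 11·x + 6
  leading term 4·x^3: subtract (4)·f(x) = 4·x^3 + 4·x - 12, leaving 4·x^2 + 7·x + 18
The degree is now < 3, so this is the remainder. Hence a · b ≡ 4·x^2 + 7·x + 18 in Q[x]/(f).

Final answer: a · b ≡ 4·x^2 + 7·x + 18 (mod f(x))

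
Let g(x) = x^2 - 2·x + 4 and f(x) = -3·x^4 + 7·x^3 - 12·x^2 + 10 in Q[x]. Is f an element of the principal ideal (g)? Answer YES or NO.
In Q[x] the ideal (g) consists of all multiples of g, so f ∈ (g) iff g | f, i.e. iff the remainder of f on division by g is 0. Divide f by g (g is monic, so eliminate the leading term of the running remainder at each step):
  leading term -3·x^4: subtract (-3·x^2)·g(x) = -3·x^4 + 6·x^3 - 12·x^2, leaving x^3 + 10
  leading term x^3: subtract (x)·g(x) = x^3 - 2·x^2 + 4·x, leaving 2·x^2 - 4·x + 10
  leading term 2·x^2: subtract (2)·g(x) = 2·x^2 - 4·x + 8, leaving 2
The remainder r(x) = 2 ≠ 0 (and deg r < deg g), so g ∤ f, i.e. f ∉ (g).

Final answer: NO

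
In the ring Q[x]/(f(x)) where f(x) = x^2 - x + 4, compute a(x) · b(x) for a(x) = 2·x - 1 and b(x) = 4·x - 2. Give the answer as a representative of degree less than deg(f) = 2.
a · b ≡ -30 (mod f(x))

First multiply in Q[x] without reducing: a · b = 8·x^2 - 8·x + 2. Now divide by f(x) = x^2 - x + 4, eliminating the leading term at each step:
  leading term 8·x^2: subtract (8)·f(x) = 8·x^2 - 8·x + 32, leaving -30
The degree is now < 2, so this is the remainder. Hence a · b ≡ -30 in Q[x]/(f).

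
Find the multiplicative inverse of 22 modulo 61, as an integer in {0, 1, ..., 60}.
22^(−1) ≡ 25 (mod 61)

Apply the extended Euclidean algorithm to (61, 22), tracking rows (r, s, t) with s·61 + t·22 = r. Each division r_prev = q·r_cur + r_new produces the new row as (previous row) − q·(current row):
  row A: (61, 1, 0)   [1·61 + 0·22 = 61]
  row B: (22, 0, 1)   [0·61 + 1·22 = 22]
  61 = 2·22 + 17   → row C = row A − 2·row B = (17, 1, −2)   [check: 1·61 − 2·22 = 17]
  22 = 1·17 + 5   → row D = row B − 1·row C = (5, −1, 3)   [check: −1·61 + 3·22 = 5]
  17 = 3·5 + 2   → row E = row C − 3·row D = (2, 4, −11)   [check: 4·61 − 11·22 = 2]
  5 = 2·2 + 1   → row F = row D − 2·row E = (1, −9, 25)   [check: −9·61 + 25·22 = 1]
  2 = 2·1 + 0   → remainder 0, stop. gcd = 1 (last nonzero row F).
The gcd is 1, so 22 is invertible mod 61. The last nonzero row gives −9·61 + 25·22 = 1, so t = 25. So 22^(−1) ≡ 25 (mod 61). Verify: 22 · 25 = 550 ≡ 1 (mod 61). ✓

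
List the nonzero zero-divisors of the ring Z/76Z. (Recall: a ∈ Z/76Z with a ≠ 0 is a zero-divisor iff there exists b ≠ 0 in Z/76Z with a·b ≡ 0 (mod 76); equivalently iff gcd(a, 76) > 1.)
An element a ∈ Z/76Z (with a ≠ 0) is a zero-divisor iff gcd(a, 76) > 1 (because a is a unit precisely when gcd(a, n) = 1, and in Z/nZ every nonzero, non-unit element is a zero-divisor). Scan a = 1, ..., 75 and keep those with gcd(a, 76) > 1:
  gcd(2, 76) = 2, gcd(4, 76) = 4, gcd(6, 76) = 2, gcd(8, 76) = 4, gcd(10, 76) = 2, gcd(12, 76) = 4, gcd(14, 76) = 2, gcd(16, 76) = 4, gcd(18, 76) = 2, gcd(19, 76) = 19, gcd(20, 76) = 4, gcd(22, 76) = 2, gcd(24, 76) = 4, gcd(26, 76) = 2, gcd(28, 76) = 4, gcd(30, 76) = 2, gcd(32, 76) = 4, gcd(34, 76) = 2, gcd(36, 76) = 4, gcd(38, 76) = 38, gcd(40, 76) = 4, gcd(42, 76) = 2, gcd(44, 76) = 4, gcd(46, 76) = 2, gcd(48, 76) = 4, gcd(50, 76) = 2, gcd(52, 76) = 4, gcd(54, 76) = 2, gcd(56, 76) = 4, gcd(57, 76) = 19, gcd(58, 76) = 2, gcd(60, 76) = 4, gcd(62, 76) = 2, gcd(64, 76) = 4, gcd(66, 76) = 2, gcd(68, 76) = 4, gcd(70, 76) = 2, gcd(72, 76) = 4, gcd(74, 76) = 2.
All other a ∈ {1, ..., 75} have gcd(a, 76) = 1 and are units. So the nonzero zero-divisors are exactly the 39 values of a appearing in this scan.

Final answer: nonzero zero-divisors of Z/76Z = {2, 4, 6, 8, 10, 12, 14, 16, 18, 19, 20, 22, 24, 26, 28, 30, 32, 34, 36, 38, 40, 42, 44, 46, 48, 50, 52, 54, 56, 57, 58, 60, 62, 64, 66, 68, 70, 72, 74}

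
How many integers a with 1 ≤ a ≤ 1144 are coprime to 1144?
The number of a ∈ {1, ..., 1144} with gcd(a, 1144) = 1 is by definition Euler's totient φ(1144). φ is multiplicative, with φ(p^e) = p^e − p^(e−1). Factorise 1144 = 2^3 · 11 · 13. Then
  φ(1144) = (2^3 − 2^2) · (11 − 1) · (13 − 1) = 4 · 10 · 12 = 480.
So there are 480 such integers.

Final answer: 480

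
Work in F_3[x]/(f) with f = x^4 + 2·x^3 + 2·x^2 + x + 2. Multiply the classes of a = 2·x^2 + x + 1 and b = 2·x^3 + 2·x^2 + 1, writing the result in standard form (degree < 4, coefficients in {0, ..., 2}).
Multiply as integer polynomials: a · b = 4·x^5 + 6·x^4 + 4·x^3 + 4·x^2 + x + 1. Reducing coefficients mod 3: a · b ≡ x^5 + x^3 + x^2 + x + 1. Now divide by f(x) = x^4 + 2·x^3 + 2·x^2 + x + 2 in F_3[x], eliminating the leading term at each step:
  leading term x^5: subtract (x)·f(x) = x^5 + 2·x^4 + 2·x^3 + x^2 + 2·x, leaving x^4 + 2·x^3 + 2·x + 1 (coefficients mod 3)
  leading term x^4: subtract (1)·f(x) = x^4 + 2·x^3 + 2·x^2 + x + 2, leaving x^2 + x + 2 (coefficients mod 3)
The degree is now < 4, so this is the remainder. Hence a · b ≡ x^2 + x + 2 in F_3[x]/(f).

Final answer: a · b ≡ x^2 + x + 2 (mod f(x))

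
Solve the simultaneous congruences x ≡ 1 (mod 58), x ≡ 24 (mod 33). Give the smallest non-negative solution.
x ≡ 1509 (mod 1914); the representative in [0, 1914) is 1509

The moduli 58, 33 are pairwise coprime, so by the CRT there is a unique solution mod 58·33 = 1914.
Solve by successive substitution. Start with x ≡ 1 (mod 58).
  Combine with x ≡ 24 (mod 33): write x = 1 + 58·t and require 1 + 58·t ≡ 24 (mod 33), i.e. 58·t ≡ 24 − 1 ≡ 23 (mod 33). Since 58^(−1) ≡ 4 (mod 33) (58 ≡ 25 (mod 33)), t ≡ 4·23 ≡ 26 (mod 33). So x ≡ 1 + 58·26 = 1509 (mod 1914).
Unique solution in [0, 1914): x = 1509.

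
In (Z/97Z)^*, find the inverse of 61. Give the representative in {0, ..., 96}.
Apply the extended Euclidean algorithm to (97, 61), tracking rows (r, s, t) with s·97 + t·61 = r. Each division r_prev = q·r_cur + r_new produces the new row as (previous row) − q·(current row):
  row A: (97, 1, 0)   [1·97 + 0·61 = 97]
  row B: (61, 0, 1)   [0·97 + 1·61 = 61]
  97 = 1·61 + 36   → row C = row A − 1·row B = (36, 1, −1)   [check: 1·97 − 1·61 = 36]
  61 = 1·36 + 25   → row D = row B − 1·row C = (25, −1, 2)   [check: −1·97 + 2·61 = 25]
  36 = 1·25 + 11   → row E = row C − 1·row D = (11, 2, −3)   [check: 2·97 − 3·61 = 11]
  25 = 2·11 + 3   → row F = row D − 2·row E = (3, −5, 8)   [check: −5·97 + 8·61 = 3]
  11 = 3·3 + 2   → row G = row E − 3·row F = (2, 17, −27)   [check: 17·97 − 27·61 = 2]
  3 = 1·2 + 1   → row H = row F − 1·row G = (1, −22, 35)   [check: −22·97 + 35·61 = 1]
  2 = 2·1 + 0   → remainder 0, stop. gcd = 1 (last nonzero row H).
The gcd is 1, so 61 is invertible mod 97. The last nonzero row gives −22·97 + 35·61 = 1, so t = 35. So 61^(−1) ≡ 35 (mod 97). Verify: 61 · 35 = 2135 ≡ 1 (mod 97). ✓

Final answer: 61^(−1) ≡ 35 (mod 97)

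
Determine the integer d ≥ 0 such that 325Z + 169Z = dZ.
In the PID Z, (a, b) is generated by gcd(a, b). Compute gcd(325, 169) with the extended Euclidean algorithm, tracking rows (r, s, t) with s·325 + t·169 = r:
  row A: (325, 1, 0)   [1·325 + 0·169 = 325]
  row B: (169, 0, 1)   [0·325 + 1·169 = 169]
  325 = 1·169 + 156   → row C = row A − 1·row B = (156, 1, −1)   [check: 1·325 − 1·169 = 156]
  169 = 1·156 + 13   → row D = row B − 1·row C = (13, −1, 2)   [check: −1·325 + 2·169 = 13]
  156 = 12·13 + 0   → remainder 0, stop. gcd = 13 (last nonzero row D).
So gcd(325, 169) = 13, with Bézout identity −1·325 + 2·169 = 13. Containment (⊇): the Bézout identity exhibits 13 as an element of (325, 169), giving (13) ⊆ (325, 169). Containment (⊆): since 13 | 325 and 13 | 169 (325 = 13·25, 169 = 13·13), every Z-linear combination of 325 and 169 is divisible by 13, so (325, 169) ⊆ (13). Therefore (325, 169) = (13), d = 13.

Final answer: (325, 169) = (13); d = 13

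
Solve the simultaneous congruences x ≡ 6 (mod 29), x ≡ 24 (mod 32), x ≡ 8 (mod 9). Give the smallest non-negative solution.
x ≡ 4472 (mod 8352); the representative in [0, 8352) is 4472

The moduli 29, 32, 9 are pairwise coprime, so by the CRT there is a unique solution mod 29·32·9 = 8352.
Solve by successive substitution. Start with x ≡ 6 (mod 29).
  Combine with x ≡ 24 (mod 32): write x = 6 + 29·t and require 6 + 29·t ≡ 24 (mod 32), i.e. 29·t ≡ 24 − 6 ≡ 18 (mod 32). Since 29^(−1) ≡ 21 (mod 32), t ≡ 21·18 ≡ 26 (mod 32). So x ≡ 6 + 29·26 = 760 (mod 928).
  Combine with x ≡ 8 (mod 9): write x = 760 + 928·t and require 760 + 928·t ≡ 8 (mod 9), i.e. 928·t ≡ 8 − 760 ≡ 4 (mod 9). Since 928^(−1) ≡ 1 (mod 9) (928 ≡ 1 (mod 9)), t ≡ 1·4 ≡ 4 (mod 9). So x ≡ 760 + 928·4 = 4472 (mod 8352).
Unique solution in [0, 8352): x = 4472.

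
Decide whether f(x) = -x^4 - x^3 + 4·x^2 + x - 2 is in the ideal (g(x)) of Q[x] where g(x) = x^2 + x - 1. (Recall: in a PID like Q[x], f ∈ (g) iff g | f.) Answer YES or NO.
NO

In Q[x] the ideal (g) consists of all multiples of g, so f ∈ (g) iff g | f, i.e. iff the remainder of f on division by g is 0. Divide f by g (g is monic, so eliminate the leading term of the running remainder at each step):
  leading term -x^4: subtract (-x^2)·g(x) = -x^4 - x^3 + x^2, leaving 3·x^2 + x - 2
  leading term 3·x^2: subtract (3)·g(x) = 3·x^2 + 3·x - 3, leaving 1 - 2·x
The remainder r(x) = 1 - 2·x ≠ 0 (and deg r < deg g), so g ∤ f, i.e. f ∉ (g).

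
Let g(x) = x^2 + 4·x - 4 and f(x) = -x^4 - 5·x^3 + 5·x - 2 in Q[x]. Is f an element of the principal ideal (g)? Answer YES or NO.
NO

In Q[x] the ideal (g) consists of all multiples of g, so f ∈ (g) iff g | f, i.e. iff the remainder of f on division by g is 0. Divide f by g (g is monic, so eliminate the leading term of the running remainder at each step):
  leading term -x^4: subtract (-x^2)·g(x) = -x^4 - 4·x^3 + 4·x^2, leaving -x^3 - 4·x^2 + 5·x - 2
  leading term -x^3: subtract (-x)·g(x) = -x^3 - 4·x^2 + 4·x, leaving x - 2
The remainder r(x) = x - 2 ≠ 0 (and deg r < deg g), so g ∤ f, i.e. f ∉ (g).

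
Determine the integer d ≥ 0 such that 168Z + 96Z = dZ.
(168, 96) = (24); d = 24

In the PID Z, (a, b) is generated by gcd(a, b). Compute gcd(168, 96) with the extended Euclidean algorithm, tracking rows (r, s, t) with s·168 + t·96 = r:
  row A: (168, 1, 0)   [1·168 + 0·96 = 168]
  row B: (96, 0, 1)   [0·168 + 1·96 = 96]
  168 = 1·96 + 72   → row C = row A − 1·row B = (72, 1, −1)   [check: 1·168 − 1·96 = 72]
  96 = 1·72 + 24   → row D = row B − 1·row C = (24, −1, 2)   [check: −1·168 + 2·96 = 24]
  72 = 3·24 + 0   → remainder 0, stop. gcd = 24 (last nonzero row D).
So gcd(168, 96) = 24, with Bézout identity −1·168 + 2·96 = 24. Containment (⊇): the Bézout identity exhibits 24 as an element of (168, 96), giving (24) ⊆ (168, 96). Containment (⊆): since 24 | 168 and 24 | 96 (168 = 24·7, 96 = 24·4), every Z-linear combination of 168 and 96 is divisible by 24, so (168, 96) ⊆ (24). Therefore (168, 96) = (24), d = 24.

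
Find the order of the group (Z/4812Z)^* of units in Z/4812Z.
(Z/4812Z)^* consists of the classes a with gcd(a, 4812) = 1, so its order is φ(4812). φ is multiplicative, with φ(p^e) = p^e − p^(e−1). Factorise 4812 = 2^2 · 3 · 401. Then
  φ(4812) = (2^2 − 2^1) · (3 − 1) · (401 − 1) = 2 · 2 · 400 = 1600.
Thus |(Z/4812Z)^*| = 1600.

Final answer: |(Z/4812Z)^*| = 1600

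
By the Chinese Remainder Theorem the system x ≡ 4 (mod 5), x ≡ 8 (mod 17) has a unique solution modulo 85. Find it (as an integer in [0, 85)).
x ≡ 59 (mod 85); the representative in [0, 85) is 59

The moduli 5, 17 are pairwise coprime, so by the CRT there is a unique solution mod 5·17 = 85.
Solve by successive substitution. Start with x ≡ 4 (mod 5).
  Combine with x ≡ 8 (mod 17): write x = 4 + 5·t and require 4 + 5·t ≡ 8 (mod 17), i.e. 5·t ≡ 8 − 4 ≡ 4 (mod 17). Since 5^(−1) ≡ 7 (mod 17), t ≡ 7·4 ≡ 11 (mod 17). So x ≡ 4 + 5·11 = 59 (mod 85).
Unique solution in [0, 85): x = 59.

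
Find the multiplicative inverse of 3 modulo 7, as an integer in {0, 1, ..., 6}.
Apply the extended Euclidean algorithm to (7, 3), tracking rows (r, s, t) with s·7 + t·3 = r. Each division r_prev = q·r_cur + r_new produces the new row as (previous row) − q·(current row):
  row A: (7, 1, 0)   [1·7 + 0·3 = 7]
  row B: (3, 0, 1)   [0·7 + 1·3 = 3]
  7 = 2·3 + 1   → row C = row A − 2·row B = (1, 1, −2)   [check: 1·7 − 2·3 = 1]
  3 = 3·1 + 0   → remainder 0, stop. gcd = 1 (last nonzero row C).
The gcd is 1, so 3 is invertible mod 7. The last nonzero row gives 1·7 − 2·3 = 1, so t = −2. So 3^(−1) ≡ −2 ≡ 5 (mod 7). Verify: 3 · 5 = 15 ≡ 1 (mod 7). ✓

Final answer: 3^(−1) ≡ 5 (mod 7)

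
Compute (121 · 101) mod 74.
11

Reduce the factors first: 121 ≡ 47, 101 ≡ 27 (mod 74), so 121 · 101 ≡ 47 · 27 (mod 74). 47 · 27 = 1269. Dividing by 74: 1269 = 17·74 + 11. So (121 · 101) mod 74 = 11.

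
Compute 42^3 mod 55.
3

Use repeated squaring. Binary(3) = 11. Walk through the bits of the exponent 3 left-to-right: at each bit after the leading one, square the running value, then multiply by 42 if the bit is 1 (always reducing mod 55):
  bit 1 = 1 (leading): start with 42.
  bit 2 = 1: square 42^2 = 1764 ≡ 4; bit is 1, so multiply 4·42 = 168 ≡ 3 (mod 55).
Final value: 42^3 ≡ 3 (mod 55).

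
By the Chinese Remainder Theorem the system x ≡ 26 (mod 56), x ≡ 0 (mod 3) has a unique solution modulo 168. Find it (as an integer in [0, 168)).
x ≡ 138 (mod 168); the representative in [0, 168) is 138

The moduli 56, 3 are pairwise coprime, so by the CRT there is a unique solution mod 56·3 = 168.
Solve by successive substitution. Start with x ≡ 26 (mod 56).
  Combine with x ≡ 0 (mod 3): write x = 26 + 56·t and require 26 + 56·t ≡ 0 (mod 3), i.e. 56·t ≡ 0 − 26 ≡ 1 (mod 3). Since 56^(−1) ≡ 2 (mod 3) (56 ≡ 2 (mod 3)), t ≡ 2·1 ≡ 2 (mod 3). So x ≡ 26 + 56·2 = 138 (mod 168).
Unique solution in [0, 168): x = 138.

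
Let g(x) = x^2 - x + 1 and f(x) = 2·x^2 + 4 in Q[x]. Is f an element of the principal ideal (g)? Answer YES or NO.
In Q[x] the ideal (g) consists of all multiples of g, so f ∈ (g) iff g | f, i.e. iff the remainder of f on division by g is 0. Divide f by g (g is monic, so eliminate the leading term of the running remainder at each step):
  leading term 2·x^2: subtract (2)·g(x) = 2·x^2 - 2·x + 2, leaving 2·x + 2
The remainder r(x) = 2·x + 2 ≠ 0 (and deg r < deg g), so g ∤ f, i.e. f ∉ (g).

Final answer: NO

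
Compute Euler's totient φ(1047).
φ is multiplicative, with φ(p^e) = p^e − p^(e−1). Factorise 1047 = 3 · 349. Then
  φ(1047) = (3 − 1) · (349 − 1) = 2 · 348 = 696.

Final answer: φ(1047) = 696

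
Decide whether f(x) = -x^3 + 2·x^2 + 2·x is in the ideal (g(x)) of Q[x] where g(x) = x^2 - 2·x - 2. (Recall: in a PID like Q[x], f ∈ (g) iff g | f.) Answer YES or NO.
YES

In Q[x] the ideal (g) consists of all multiples of g, so f ∈ (g) iff g | f, i.e. iff the remainder of f on division by g is 0. Divide f by g (g is monic, so eliminate the leading term of the running remainder at each step):
  leading term -x^3: subtract (-x)·g(x) = -x^3 + 2·x^2 + 2·x, leaving 0
The remainder is 0, so f(x) = g(x) · h(x) with h(x) = -x. Hence g | f, i.e. f ∈ (g).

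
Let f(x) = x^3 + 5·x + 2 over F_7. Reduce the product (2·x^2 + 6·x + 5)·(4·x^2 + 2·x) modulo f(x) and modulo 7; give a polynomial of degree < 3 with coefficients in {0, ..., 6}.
a · b ≡ 6·x^2 + x (mod f(x))

Multiply as integer polynomials: a · b = 8·x^4 + 28·x^3 + 32·x^2 + 10·x. Reducing coefficients mod 7: a · b ≡ x^4 + 4·x^2 + 3·x. Now divide by f(x) = x^3 + 5·x + 2 in F_7[x], eliminating the leading term at each step:
  leading term x^4: subtract (x)·f(x) = x^4 + 5·x^2 + 2·x, leaving 6·x^2 + x (coefficients mod 7)
The degree is now < 3, so this is the remainder. Hence a · b ≡ 6·x^2 + x in F_7[x]/(f).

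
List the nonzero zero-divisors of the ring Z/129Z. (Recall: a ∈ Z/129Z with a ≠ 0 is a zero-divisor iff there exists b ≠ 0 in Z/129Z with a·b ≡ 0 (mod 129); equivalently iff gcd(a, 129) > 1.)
nonzero zero-divisors of Z/129Z = {3, 6, 9, 12, 15, 18, 21, 24, 27, 30, 33, 36, 39, 42, 43, 45, 48, 51, 54, 57, 60, 63, 66, 69, 72, 75, 78, 81, 84, 86, 87, 90, 93, 96, 99, 102, 105, 108, 111, 114, 117, 120, 123, 126}

An element a ∈ Z/129Z (with a ≠ 0) is a zero-divisor iff gcd(a, 129) > 1 (because a is a unit precisely when gcd(a, n) = 1, and in Z/nZ every nonzero, non-unit element is a zero-divisor). Scan a = 1, ..., 128 and keep those with gcd(a, 129) > 1:
  gcd(3, 129) = 3, gcd(6, 129) = 3, gcd(9, 129) = 3, gcd(12, 129) = 3, gcd(15, 129) = 3, gcd(18, 129) = 3, gcd(21, 129) = 3, gcd(24, 129) = 3, gcd(27, 129) = 3, gcd(30, 129) = 3, gcd(33, 129) = 3, gcd(36, 129) = 3, gcd(39, 129) = 3, gcd(42, 129) = 3, gcd(43, 129) = 43, gcd(45, 129) = 3, gcd(48, 129) = 3, gcd(51, 129) = 3, gcd(54, 129) = 3, gcd(57, 129) = 3, gcd(60, 129) = 3, gcd(63, 129) = 3, gcd(66, 129) = 3, gcd(69, 129) = 3, gcd(72, 129) = 3, gcd(75, 129) = 3, gcd(78, 129) = 3, gcd(81, 129) = 3, gcd(84, 129) = 3, gcd(86, 129) = 43, gcd(87, 129) = 3, gcd(90, 129) = 3, gcd(93, 129) = 3, gcd(96, 129) = 3, gcd(99, 129) = 3, gcd(102, 129) = 3, gcd(105, 129) = 3, gcd(108, 129) = 3, gcd(111, 129) = 3, gcd(114, 129) = 3, gcd(117, 129) = 3, gcd(120, 129) = 3, gcd(123, 129) = 3, gcd(126, 129) = 3.
All other a ∈ {1, ..., 128} have gcd(a, 129) = 1 and are units. So the nonzero zero-divisors are exactly the 44 values of a appearing in this scan.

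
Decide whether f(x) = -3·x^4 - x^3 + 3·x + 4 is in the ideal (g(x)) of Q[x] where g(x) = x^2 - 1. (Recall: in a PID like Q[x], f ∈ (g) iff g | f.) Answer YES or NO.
In Q[x] the ideal (g) consists of all multiples of g, so f ∈ (g) iff g | f, i.e. iff the remainder of f on division by g is 0. Divide f by g (g is monic, so eliminate the leading term of the running remainder at each step):
  leading term -3·x^4: subtract (-3·x^2)·g(x) = -3·x^4 + 3·x^2, leaving -x^3 - 3·x^2 + 3·x + 4
  leading term -x^3: subtract (-x)·g(x) = -x^3 + x, leaving -3·x^2 + 2·x + 4
  leading term -3·x^2: subtract (-3)·g(x) = 3 - 3·x^2, leaving 2·x + 1
The remainder r(x) = 2·x + 1 ≠ 0 (and deg r < deg g), so g ∤ f, i.e. f ∉ (g).

Final answer: NO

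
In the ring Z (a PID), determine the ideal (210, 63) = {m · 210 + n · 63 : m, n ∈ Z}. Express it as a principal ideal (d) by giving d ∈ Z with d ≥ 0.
In the PID Z, (a, b) is generated by gcd(a, b). Compute gcd(210, 63) with the extended Euclidean algorithm, tracking rows (r, s, t) with s·210 + t·63 = r:
  row A: (210, 1, 0)   [1·210 + 0·63 = 210]
  row B: (63, 0, 1)   [0·210 + 1·63 = 63]
  210 = 3·63 + 21   → row C = row A − 3·row B = (21, 1, −3)   [check: 1·210 − 3·63 = 21]
  63 = 3·21 + 0   → remainder 0, stop. gcd = 21 (last nonzero row C).
So gcd(210, 63) = 21, with Bézout identity 1·210 − 3·63 = 21. Containment (⊇): the Bézout identity exhibits 21 as an element of (210, 63), giving (21) ⊆ (210, 63). Containment (⊆): since 21 | 210 and 21 | 63 (210 = 21·10, 63 = 21·3), every Z-linear combination of 210 and 63 is divisible by 21, so (210, 63) ⊆ (21). Therefore (210, 63) = (21), d = 21.

Final answer: (210, 63) = (21); d = 21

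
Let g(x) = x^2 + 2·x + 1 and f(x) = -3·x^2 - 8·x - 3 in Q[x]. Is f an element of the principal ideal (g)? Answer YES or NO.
In Q[x] the ideal (g) consists of all multiples of g, so f ∈ (g) iff g | f, i.e. iff the remainder of f on division by g is 0. Divide f by g (g is monic, so eliminate the leading term of the running remainder at each step):
  leading term -3·x^2: subtract (-3)·g(x) = -3·x^2 - 6·x - 3, leaving -2·x
The remainder r(x) = -2·x ≠ 0 (and deg r < deg g), so g ∤ f, i.e. f ∉ (g).

Final answer: NO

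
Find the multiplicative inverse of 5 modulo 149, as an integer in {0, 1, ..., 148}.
5^(−1) ≡ 30 (mod 149)

Apply the extended Euclidean algorithm to (149, 5), tracking rows (r, s, t) with s·149 + t·5 = r. Each division r_prev = q·r_cur + r_new produces the new row as (previous row) − q·(current row):
  row A: (149, 1, 0)   [1·149 + 0·5 = 149]
  row B: (5, 0, 1)   [0·149 + 1·5 = 5]
  149 = 29·5 + 4   → row C = row A − 29·row B = (4, 1, −29)   [check: 1·149 − 29·5 = 4]
  5 = 1·4 + 1   → row D = row B − 1·row C = (1, −1, 30)   [check: −1·149 + 30·5 = 1]
  4 = 4·1 + 0   → remainder 0, stop. gcd = 1 (last nonzero row D).
The gcd is 1, so 5 is invertible mod 149. The last nonzero row gives −1·149 + 30·5 = 1, so t = 30. So 5^(−1) ≡ 30 (mod 149). Verify: 5 · 30 = 150 ≡ 1 (mod 149). ✓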